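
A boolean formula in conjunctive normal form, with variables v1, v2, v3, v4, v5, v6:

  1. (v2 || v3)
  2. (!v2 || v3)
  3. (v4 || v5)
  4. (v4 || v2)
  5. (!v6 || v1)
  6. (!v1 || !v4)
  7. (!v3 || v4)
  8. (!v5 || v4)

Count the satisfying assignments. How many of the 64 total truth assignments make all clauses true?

Satisfying assignments:
  v1=0 v2=0 v3=1 v4=1 v5=0 v6=0
  v1=0 v2=0 v3=1 v4=1 v5=1 v6=0
  v1=0 v2=1 v3=1 v4=1 v5=0 v6=0
  v1=0 v2=1 v3=1 v4=1 v5=1 v6=0
Count: 4.

4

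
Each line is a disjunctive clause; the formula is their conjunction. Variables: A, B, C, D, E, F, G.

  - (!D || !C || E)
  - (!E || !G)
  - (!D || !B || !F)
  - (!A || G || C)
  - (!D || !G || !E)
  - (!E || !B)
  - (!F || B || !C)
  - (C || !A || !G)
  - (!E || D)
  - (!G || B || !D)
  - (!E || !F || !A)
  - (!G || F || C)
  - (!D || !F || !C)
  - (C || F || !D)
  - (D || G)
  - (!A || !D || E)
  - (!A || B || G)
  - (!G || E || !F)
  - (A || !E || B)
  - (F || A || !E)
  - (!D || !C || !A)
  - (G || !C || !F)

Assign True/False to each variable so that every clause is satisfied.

Try A = False.
Set B = False and propagate.
  then E is forced to False.
Branch on C: take C = False.
For the remaining variables, D = True, F = True, G = False works.
Every clause has at least one true literal under this assignment.

A=F, B=F, C=F, D=T, E=F, F=T, G=F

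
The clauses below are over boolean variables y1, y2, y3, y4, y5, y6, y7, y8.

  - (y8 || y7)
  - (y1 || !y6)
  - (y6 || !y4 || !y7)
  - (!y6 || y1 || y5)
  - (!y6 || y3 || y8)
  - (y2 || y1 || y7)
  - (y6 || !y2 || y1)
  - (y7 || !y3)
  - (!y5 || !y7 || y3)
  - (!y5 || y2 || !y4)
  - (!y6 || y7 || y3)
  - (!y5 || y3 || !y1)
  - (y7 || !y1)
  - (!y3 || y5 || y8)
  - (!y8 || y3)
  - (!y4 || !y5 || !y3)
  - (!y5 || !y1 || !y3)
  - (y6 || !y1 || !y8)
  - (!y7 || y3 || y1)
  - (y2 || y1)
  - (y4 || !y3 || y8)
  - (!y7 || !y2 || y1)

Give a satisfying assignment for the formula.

Branch on y1: take y1 = True.
  then y7 is forced to True.
Branch on y2: take y2 = True.
For the remaining variables, y3 = False, y4 = False, y5 = False, y6 = False, y8 = False works.

y1 = T, y2 = T, y3 = F, y4 = F, y5 = F, y6 = F, y7 = T, y8 = F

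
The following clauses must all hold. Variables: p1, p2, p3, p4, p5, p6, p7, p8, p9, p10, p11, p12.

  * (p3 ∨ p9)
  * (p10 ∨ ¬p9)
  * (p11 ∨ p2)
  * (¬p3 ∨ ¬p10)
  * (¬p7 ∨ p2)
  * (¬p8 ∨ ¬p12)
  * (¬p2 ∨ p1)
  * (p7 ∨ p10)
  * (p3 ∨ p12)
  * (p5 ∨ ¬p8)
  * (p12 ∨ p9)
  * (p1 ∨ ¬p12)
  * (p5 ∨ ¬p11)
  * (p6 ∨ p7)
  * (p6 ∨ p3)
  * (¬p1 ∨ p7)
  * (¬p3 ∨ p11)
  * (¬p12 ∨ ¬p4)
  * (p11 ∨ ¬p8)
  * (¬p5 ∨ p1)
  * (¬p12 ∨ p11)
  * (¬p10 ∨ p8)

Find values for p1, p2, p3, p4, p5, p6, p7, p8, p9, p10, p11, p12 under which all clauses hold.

p1 = T, p2 = T, p3 = T, p4 = F, p5 = T, p6 = F, p7 = T, p8 = F, p9 = F, p10 = F, p11 = T, p12 = T

Check each clause:
  1. (p9 ∨ p3) — p3 is true.
  2. (p10 ∨ ¬p9) — ¬p9 is true.
  3. (p2 ∨ p11) — p2 is true.
  4. (¬p10 ∨ ¬p3) — ¬p10 is true.
  5. (¬p7 ∨ p2) — p2 is true.
  6. (¬p8 ∨ ¬p12) — ¬p8 is true.
  7. (p1 ∨ ¬p2) — p1 is true.
  8. (p10 ∨ p7) — p7 is true.
  9. (p3 ∨ p12) — p3 is true.
  10. (p5 ∨ ¬p8) — ¬p8 is true.
  11. (p12 ∨ p9) — p12 is true.
  12. (p1 ∨ ¬p12) — p1 is true.
  13. (¬p11 ∨ p5) — p5 is true.
  14. (p6 ∨ p7) — p7 is true.
  15. (p3 ∨ p6) — p3 is true.
  16. (¬p1 ∨ p7) — p7 is true.
  17. (¬p3 ∨ p11) — p11 is true.
  18. (¬p4 ∨ ¬p12) — ¬p4 is true.
  19. (¬p8 ∨ p11) — ¬p8 is true.
  20. (p1 ∨ ¬p5) — p1 is true.
  21. (¬p12 ∨ p11) — p11 is true.
  22. (p8 ∨ ¬p10) — ¬p10 is true.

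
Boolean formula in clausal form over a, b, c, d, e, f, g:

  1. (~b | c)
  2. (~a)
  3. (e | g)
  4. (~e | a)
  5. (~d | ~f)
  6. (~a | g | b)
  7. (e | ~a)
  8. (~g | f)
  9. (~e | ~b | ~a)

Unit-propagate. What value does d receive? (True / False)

(~a) is a unit clause: a = False.
From (a | ~e) and a = False: e = False.
(e | g) with e = False leaves only g, so g = True.
(~g | f) with g = True leaves only f, so f = True.
(~d | ~f) with f = True leaves only ~d, so d = False.

False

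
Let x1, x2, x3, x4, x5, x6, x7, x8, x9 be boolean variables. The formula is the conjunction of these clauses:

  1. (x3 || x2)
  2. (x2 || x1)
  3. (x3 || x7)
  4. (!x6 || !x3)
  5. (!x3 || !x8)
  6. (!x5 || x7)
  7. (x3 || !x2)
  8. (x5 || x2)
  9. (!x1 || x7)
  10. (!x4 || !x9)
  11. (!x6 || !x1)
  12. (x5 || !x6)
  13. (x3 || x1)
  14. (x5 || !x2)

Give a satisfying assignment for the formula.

x1=True  x2=True  x3=True  x4=False  x5=True  x6=False  x7=True  x8=False  x9=True

x4 occurs only negated in the remaining clauses — set x4 = False.
x6 occurs only negated in the remaining clauses — set x6 = False.
Branch on x1: take x1 = True.
  then x7 is forced to True.
For the remaining variables, x2 = True, x3 = True, x5 = True, x8 = False, x9 = True works.
Check each clause:
  1. (x3 || x2) — x2 is true.
  2. (x2 || x1) — x1 is true.
  3. (x3 || x7) — x3 is true.
  4. (!x6 || !x3) — !x6 is true.
  5. (!x8 || !x3) — !x8 is true.
  6. (x7 || !x5) — x7 is true.
  7. (!x2 || x3) — x3 is true.
  8. (x2 || x5) — x2 is true.
  9. (!x1 || x7) — x7 is true.
  10. (!x9 || !x4) — !x4 is true.
  11. (!x1 || !x6) — !x6 is true.
  12. (!x6 || x5) — !x6 is true.
  13. (x3 || x1) — x1 is true.
  14. (!x2 || x5) — x5 is true.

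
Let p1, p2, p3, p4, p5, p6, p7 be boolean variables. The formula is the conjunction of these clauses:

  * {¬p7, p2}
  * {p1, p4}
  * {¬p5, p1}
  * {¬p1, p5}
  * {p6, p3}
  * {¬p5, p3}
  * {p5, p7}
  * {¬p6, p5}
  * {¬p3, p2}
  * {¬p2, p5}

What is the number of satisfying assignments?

8

Split on p5, then p1.
  p5=1, p1=1: forces p2=1; p3=1; p4, p6, p7 free → 2^3 = 8.
  p5=1, p1=0: a clause becomes empty — 0.
  p5=0, p1=1: a clause becomes empty — 0.
  p5=0, p1=0: a clause becomes empty — 0.
Total: 8 + 0 + 0 + 0 = 8.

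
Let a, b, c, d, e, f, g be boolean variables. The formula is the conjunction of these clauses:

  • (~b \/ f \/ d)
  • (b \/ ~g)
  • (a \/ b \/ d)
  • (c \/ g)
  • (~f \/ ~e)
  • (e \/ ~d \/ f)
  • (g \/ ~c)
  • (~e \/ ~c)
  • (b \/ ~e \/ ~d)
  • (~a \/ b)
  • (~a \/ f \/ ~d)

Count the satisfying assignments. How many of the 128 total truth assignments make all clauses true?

9

Case analysis on b and d:
  b=1, d=1: 5 of the 32 assignments to (a,c,e,f,g) work.
  b=1, d=0: remaining (a,c,e,f,g) ∈ {(0,0,0,1,1); (0,1,0,1,1); (1,0,0,1,1); (1,1,0,1,1)} — 4.
  b=0, d=1: a clause becomes empty — 0.
  b=0, d=0: a clause becomes empty — 0.
Total: 5 + 4 + 0 + 0 = 9.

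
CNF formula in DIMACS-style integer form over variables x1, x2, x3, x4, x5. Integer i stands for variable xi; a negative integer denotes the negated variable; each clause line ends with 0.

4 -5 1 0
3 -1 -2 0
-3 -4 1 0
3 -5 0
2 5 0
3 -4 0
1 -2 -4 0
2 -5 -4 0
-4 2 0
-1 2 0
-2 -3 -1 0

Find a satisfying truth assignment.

x1=False, x2=True, x3=False, x4=False, x5=False

Branch on x1: take x1 = False.
Set x2 = True and propagate.
  then x4 is forced to False.
  then x5 is forced to False.
x3 is now unconstrained; take x3 = False.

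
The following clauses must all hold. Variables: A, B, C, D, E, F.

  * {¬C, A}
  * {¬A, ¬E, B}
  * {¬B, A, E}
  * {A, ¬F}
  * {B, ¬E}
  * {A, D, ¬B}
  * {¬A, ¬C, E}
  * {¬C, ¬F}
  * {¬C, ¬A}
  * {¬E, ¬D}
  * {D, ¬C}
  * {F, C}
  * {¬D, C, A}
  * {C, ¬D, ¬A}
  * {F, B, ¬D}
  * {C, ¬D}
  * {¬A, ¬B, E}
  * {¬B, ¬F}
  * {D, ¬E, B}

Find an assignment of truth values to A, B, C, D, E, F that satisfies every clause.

Set A = True and propagate.
  then C is forced to False.
  then F is forced to True.
  then D is forced to False.
  then B is forced to False.
  then E is forced to False.

A=T, B=F, C=F, D=F, E=F, F=T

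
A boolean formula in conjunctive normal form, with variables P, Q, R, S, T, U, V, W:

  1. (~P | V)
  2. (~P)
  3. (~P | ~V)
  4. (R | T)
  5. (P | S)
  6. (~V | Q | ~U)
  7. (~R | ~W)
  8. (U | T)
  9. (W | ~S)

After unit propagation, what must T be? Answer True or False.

True

(~P) is a unit clause: P = False.
In (P | S), P is now false; S must hold, so S = True.
(~S | W): since S = True, the clause reduces to (W). W = True.
(~W | ~R) with W = True leaves only ~R, so R = False.
In (T | R), R is now false; T must hold, so T = True.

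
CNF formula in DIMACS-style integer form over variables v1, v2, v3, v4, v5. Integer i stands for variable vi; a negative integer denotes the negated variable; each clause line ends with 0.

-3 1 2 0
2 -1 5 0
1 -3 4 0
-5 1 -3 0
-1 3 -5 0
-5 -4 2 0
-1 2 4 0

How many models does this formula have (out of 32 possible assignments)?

Split on v1, then v2.
  v1=1, v2=1: v4 free; 3 ways for (v3,v5) × 2^1 = 6.
  v1=1, v2=0: a clause becomes empty — 0.
  v1=0, v2=1: 5 of the 8 assignments to (v3,v4,v5) work.
  v1=0, v2=0: remaining (v3,v4,v5) ∈ {(0,0,0); (0,0,1); (0,1,0)} — 3.
Total: 6 + 0 + 5 + 3 = 14.

14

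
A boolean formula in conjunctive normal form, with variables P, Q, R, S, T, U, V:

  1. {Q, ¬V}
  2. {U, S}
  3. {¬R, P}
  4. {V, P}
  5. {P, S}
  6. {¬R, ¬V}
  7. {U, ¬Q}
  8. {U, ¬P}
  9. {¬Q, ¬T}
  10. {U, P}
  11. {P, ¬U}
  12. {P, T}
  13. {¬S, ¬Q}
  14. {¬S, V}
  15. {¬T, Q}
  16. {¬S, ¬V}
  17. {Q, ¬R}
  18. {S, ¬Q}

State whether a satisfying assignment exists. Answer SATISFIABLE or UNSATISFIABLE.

SATISFIABLE

Pure literal: R appears only negated; assign R = False.
Set P = True and propagate.
  then U is forced to True.
Set Q = False and propagate.
  then V is forced to False.
  then S is forced to False.
  then T is forced to False.
So P=T  Q=F  R=F  S=F  T=F  U=T  V=F is a satisfying assignment.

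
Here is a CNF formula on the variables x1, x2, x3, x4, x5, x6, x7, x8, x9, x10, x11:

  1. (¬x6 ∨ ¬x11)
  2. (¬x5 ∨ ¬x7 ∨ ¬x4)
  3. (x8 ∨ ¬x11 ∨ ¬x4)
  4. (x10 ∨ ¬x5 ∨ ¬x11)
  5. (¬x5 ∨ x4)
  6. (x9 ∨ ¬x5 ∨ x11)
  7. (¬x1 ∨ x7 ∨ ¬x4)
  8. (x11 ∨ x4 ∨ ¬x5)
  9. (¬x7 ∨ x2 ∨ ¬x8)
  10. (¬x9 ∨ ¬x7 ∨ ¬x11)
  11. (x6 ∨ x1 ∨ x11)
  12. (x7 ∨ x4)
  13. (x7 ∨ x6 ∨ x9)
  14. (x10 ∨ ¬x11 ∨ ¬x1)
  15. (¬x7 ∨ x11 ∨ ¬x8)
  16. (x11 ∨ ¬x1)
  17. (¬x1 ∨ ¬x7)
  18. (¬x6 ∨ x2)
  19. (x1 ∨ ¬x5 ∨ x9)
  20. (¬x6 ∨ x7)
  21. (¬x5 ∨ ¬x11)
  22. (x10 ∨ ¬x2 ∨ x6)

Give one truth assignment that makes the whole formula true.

x1 = F, x2 = T, x3 = T, x4 = F, x5 = F, x6 = T, x7 = T, x8 = F, x9 = T, x10 = F, x11 = F

x5 occurs only negated in the remaining clauses — set x5 = False.
Set x1 = False and propagate.
For the remaining variables, x2 = True, x3 = True, x4 = False, x6 = True, x7 = True, x8 = False, x9 = True, x10 = False, x11 = False works.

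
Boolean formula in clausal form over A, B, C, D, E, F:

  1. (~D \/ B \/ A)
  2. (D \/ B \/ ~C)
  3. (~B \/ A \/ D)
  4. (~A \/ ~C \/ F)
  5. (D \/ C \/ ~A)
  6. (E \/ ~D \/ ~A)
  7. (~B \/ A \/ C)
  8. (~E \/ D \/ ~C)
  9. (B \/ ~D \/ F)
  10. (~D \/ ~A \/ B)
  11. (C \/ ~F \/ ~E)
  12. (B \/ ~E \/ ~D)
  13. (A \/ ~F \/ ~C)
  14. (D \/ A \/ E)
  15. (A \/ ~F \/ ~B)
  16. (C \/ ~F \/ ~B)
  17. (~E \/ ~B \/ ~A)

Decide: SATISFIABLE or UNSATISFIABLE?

SATISFIABLE

Try A = False.
Branch on B: take B = True.
  then D is forced to True.
  then C is forced to True.
  then F is forced to False.
E is now unconstrained; take E = True.
So A = F, B = T, C = T, D = T, E = T, F = F is a satisfying assignment.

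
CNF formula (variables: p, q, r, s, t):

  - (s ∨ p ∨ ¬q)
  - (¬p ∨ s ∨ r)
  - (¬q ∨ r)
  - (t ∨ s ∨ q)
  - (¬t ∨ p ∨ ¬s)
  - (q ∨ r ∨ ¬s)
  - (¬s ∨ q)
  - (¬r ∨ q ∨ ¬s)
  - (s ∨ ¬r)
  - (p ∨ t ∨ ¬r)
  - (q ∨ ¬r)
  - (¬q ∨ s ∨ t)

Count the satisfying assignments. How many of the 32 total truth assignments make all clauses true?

3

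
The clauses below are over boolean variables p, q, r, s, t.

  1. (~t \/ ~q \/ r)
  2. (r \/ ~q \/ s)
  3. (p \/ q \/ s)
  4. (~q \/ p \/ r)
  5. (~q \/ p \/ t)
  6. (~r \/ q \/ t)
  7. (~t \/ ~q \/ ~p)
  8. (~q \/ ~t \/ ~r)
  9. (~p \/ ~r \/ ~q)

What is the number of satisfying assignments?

10

Case analysis on q and r:
  q=T, r=T: a clause becomes empty — 0.
  q=T, r=F: remaining (p,s,t) ∈ {(T,T,F)} — 1.
  q=F, r=T: remaining (p,s,t) ∈ {(F,T,T); (T,F,T); (T,T,T)} — 3.
  q=F, r=F: t free; 3 ways for (p,s) × 2^1 = 6.
Total: 0 + 1 + 3 + 6 = 10.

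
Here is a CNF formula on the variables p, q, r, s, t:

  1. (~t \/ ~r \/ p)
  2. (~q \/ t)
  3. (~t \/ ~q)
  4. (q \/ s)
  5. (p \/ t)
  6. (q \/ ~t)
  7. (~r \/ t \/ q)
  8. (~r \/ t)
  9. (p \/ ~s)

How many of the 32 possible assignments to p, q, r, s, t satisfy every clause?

The models are:
  p=T q=F r=F s=T t=F
Count: 1.

1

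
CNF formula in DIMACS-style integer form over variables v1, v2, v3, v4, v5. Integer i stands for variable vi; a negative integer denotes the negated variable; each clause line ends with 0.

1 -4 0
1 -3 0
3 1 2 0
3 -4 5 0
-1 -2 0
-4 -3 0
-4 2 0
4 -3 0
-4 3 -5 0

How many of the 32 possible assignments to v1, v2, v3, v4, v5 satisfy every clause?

4

The models are:
  v1=F v2=T v3=F v4=F v5=F
  v1=F v2=T v3=F v4=F v5=T
  v1=T v2=F v3=F v4=F v5=F
  v1=T v2=F v3=F v4=F v5=T
Count: 4.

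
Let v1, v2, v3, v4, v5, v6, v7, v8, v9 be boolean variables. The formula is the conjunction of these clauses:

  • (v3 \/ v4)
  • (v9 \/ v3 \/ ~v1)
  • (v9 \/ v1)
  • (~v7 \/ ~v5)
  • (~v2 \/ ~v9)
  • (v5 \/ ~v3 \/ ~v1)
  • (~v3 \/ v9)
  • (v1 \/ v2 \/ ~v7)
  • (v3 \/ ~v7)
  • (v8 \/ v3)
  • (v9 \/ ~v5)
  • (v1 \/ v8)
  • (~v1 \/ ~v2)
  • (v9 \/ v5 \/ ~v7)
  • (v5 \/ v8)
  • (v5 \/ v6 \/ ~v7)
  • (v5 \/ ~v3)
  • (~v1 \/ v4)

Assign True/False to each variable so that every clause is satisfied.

v1=F  v2=F  v3=T  v4=F  v5=T  v6=F  v7=F  v8=T  v9=T

Pure literal: v7 appears only negated; assign v7 = False.
Pure literal: v8 appears only positively; assign v8 = True.
Set v1 = False and propagate.
  then v9 is forced to True.
  then v2 is forced to False.
Branch on v3: take v3 = True.
  then v5 is forced to True.
v4, v6 are now unconstrained; take v4 = False, v6 = False.
Every clause has at least one true literal under this assignment.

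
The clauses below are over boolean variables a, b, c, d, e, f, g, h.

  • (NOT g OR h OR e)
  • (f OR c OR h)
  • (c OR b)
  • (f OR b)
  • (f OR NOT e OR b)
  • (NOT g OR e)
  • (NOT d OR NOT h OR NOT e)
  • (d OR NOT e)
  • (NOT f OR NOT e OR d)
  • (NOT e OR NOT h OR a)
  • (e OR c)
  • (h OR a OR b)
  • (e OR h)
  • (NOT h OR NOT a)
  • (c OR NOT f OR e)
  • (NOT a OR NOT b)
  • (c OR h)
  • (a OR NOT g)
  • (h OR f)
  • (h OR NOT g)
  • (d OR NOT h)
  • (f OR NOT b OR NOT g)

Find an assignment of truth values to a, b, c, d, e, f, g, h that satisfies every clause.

c occurs only positively in the remaining clauses — set c = True.
g occurs only negated in the remaining clauses — set g = False.
Branch on a: take a = False.
The remaining clauses are satisfied by b = True, d = True, e = True, f = True, h = False.
Every clause has at least one true literal under this assignment.

a = F, b = T, c = T, d = T, e = T, f = T, g = F, h = F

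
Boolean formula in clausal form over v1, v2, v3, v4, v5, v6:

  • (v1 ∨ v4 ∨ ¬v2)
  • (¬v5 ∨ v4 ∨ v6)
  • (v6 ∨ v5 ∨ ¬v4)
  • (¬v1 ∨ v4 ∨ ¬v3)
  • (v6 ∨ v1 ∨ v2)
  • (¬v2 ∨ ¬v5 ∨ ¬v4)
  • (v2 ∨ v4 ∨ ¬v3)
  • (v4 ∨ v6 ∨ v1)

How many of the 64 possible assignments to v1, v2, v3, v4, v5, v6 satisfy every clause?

22

Case analysis on v4 and v1:
  v4=T, v1=T: v3 free; 4 ways for (v2,v5,v6) × 2^1 = 8.
  v4=T, v1=F: v3 free; 3 ways for (v2,v5,v6) × 2^1 = 6.
  v4=F, v1=T: v2 free; 3 ways for (v3,v5,v6) × 2^1 = 6.
  v4=F, v1=F: remaining (v2,v3,v5,v6) ∈ {(F,F,F,T); (F,F,T,T)} — 2.
Total: 8 + 6 + 6 + 2 = 22.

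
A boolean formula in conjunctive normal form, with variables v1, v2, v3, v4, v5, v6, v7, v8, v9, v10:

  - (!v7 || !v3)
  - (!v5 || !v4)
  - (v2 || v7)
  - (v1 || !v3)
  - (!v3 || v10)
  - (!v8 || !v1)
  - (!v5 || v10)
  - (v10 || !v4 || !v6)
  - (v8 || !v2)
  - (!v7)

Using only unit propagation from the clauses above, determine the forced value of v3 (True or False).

False

Unit clause (!v7) sets v7 = False.
From (v7 || v2) and v7 = False: v2 = True.
(v8 || !v2): since v2 = True, the clause reduces to (v8). v8 = True.
In (!v8 || !v1), !v8 is now false; !v1 must hold, so v1 = False.
In (v1 || !v3), v1 is now false; !v3 must hold, so v3 = False.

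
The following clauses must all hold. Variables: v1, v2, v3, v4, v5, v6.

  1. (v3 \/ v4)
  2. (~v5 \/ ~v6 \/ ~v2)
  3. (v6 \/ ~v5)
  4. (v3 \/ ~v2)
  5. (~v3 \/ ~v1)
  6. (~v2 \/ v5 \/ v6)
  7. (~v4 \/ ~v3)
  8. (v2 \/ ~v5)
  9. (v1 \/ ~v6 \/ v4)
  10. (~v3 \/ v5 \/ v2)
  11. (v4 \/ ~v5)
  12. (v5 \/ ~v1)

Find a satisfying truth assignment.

v1=F  v2=F  v3=F  v4=T  v5=F  v6=T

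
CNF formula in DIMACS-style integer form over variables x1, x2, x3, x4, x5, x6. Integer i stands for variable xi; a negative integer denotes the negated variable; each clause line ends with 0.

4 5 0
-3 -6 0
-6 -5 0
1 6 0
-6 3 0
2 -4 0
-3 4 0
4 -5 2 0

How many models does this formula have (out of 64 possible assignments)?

Satisfying assignments:
  x1=1 x2=1 x3=0 x4=0 x5=1 x6=0
  x1=1 x2=1 x3=0 x4=1 x5=0 x6=0
  x1=1 x2=1 x3=0 x4=1 x5=1 x6=0
  x1=1 x2=1 x3=1 x4=1 x5=0 x6=0
  x1=1 x2=1 x3=1 x4=1 x5=1 x6=0
Count: 5.

5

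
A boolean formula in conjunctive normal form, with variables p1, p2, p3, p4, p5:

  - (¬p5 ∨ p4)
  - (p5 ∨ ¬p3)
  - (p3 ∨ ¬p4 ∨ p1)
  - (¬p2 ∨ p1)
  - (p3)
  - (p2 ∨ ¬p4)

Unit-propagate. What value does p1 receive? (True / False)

True

(p3) stands alone — p3 = True.
(p5 ∨ ¬p3) with p3 = True leaves only p5, so p5 = True.
(p4 ∨ ¬p5): since p5 = True, the clause reduces to (p4). p4 = True.
From (¬p4 ∨ p2) and p4 = True: p2 = True.
From (¬p2 ∨ p1) and p2 = True: p1 = True.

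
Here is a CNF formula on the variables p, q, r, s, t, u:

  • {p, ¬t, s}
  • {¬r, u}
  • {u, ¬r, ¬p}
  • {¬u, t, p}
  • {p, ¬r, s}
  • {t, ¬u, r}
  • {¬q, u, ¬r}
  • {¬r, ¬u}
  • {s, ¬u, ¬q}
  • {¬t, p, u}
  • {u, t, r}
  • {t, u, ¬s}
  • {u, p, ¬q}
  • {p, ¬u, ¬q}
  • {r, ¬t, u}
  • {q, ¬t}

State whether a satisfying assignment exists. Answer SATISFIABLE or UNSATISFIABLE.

SATISFIABLE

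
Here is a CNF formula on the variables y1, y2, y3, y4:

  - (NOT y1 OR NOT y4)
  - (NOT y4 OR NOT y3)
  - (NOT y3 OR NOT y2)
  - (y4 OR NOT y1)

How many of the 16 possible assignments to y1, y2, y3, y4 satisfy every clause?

The models are:
  y1=0 y2=0 y3=0 y4=0
  y1=0 y2=0 y3=0 y4=1
  y1=0 y2=0 y3=1 y4=0
  y1=0 y2=1 y3=0 y4=0
  y1=0 y2=1 y3=0 y4=1
That's 5 in total.

5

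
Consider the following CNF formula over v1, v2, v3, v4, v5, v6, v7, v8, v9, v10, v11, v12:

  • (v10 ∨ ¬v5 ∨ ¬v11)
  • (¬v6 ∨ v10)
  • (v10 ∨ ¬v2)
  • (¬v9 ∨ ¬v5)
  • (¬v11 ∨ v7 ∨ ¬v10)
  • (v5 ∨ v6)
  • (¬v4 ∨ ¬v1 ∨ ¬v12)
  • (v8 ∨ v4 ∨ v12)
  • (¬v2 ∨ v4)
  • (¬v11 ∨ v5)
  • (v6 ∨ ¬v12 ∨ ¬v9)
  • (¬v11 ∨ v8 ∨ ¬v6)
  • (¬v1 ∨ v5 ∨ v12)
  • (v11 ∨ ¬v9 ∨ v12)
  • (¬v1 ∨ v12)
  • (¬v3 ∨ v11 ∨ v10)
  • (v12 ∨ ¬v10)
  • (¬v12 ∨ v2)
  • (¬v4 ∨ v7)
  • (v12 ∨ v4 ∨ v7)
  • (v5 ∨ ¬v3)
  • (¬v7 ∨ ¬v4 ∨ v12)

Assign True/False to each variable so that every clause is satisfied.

Pure literal: v1 appears only negated; assign v1 = False.
Pure literal: v3 appears only negated; assign v3 = False.
Set v2 = True and propagate.
  then v10 is forced to True.
  then v4 is forced to True.
  then v12 is forced to True.
  then v7 is forced to True.
Try v5 = False.
  then v6 is forced to True.
  then v11 is forced to False.
v8, v9 are now unconstrained; take v8 = False, v9 = True.

v1 = F, v2 = T, v3 = F, v4 = T, v5 = F, v6 = T, v7 = T, v8 = F, v9 = T, v10 = T, v11 = F, v12 = T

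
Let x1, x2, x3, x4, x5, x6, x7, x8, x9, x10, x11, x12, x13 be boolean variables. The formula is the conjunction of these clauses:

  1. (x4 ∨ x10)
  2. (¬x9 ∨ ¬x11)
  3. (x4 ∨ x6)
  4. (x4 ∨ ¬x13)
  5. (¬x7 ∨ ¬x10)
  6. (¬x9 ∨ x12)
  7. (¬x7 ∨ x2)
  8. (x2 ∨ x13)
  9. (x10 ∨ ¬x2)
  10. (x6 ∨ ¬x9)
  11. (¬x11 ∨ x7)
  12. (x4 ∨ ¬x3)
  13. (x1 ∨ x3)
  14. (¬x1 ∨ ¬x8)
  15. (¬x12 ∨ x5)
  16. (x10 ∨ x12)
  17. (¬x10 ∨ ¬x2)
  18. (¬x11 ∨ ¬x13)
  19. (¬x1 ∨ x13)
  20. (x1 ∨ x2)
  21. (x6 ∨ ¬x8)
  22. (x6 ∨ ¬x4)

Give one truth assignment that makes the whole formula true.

x1=T, x2=F, x3=F, x4=T, x5=T, x6=T, x7=F, x8=F, x9=F, x10=T, x11=F, x12=F, x13=T

Check each clause:
  1. (x10 ∨ x4) — x10 is true.
  2. (¬x11 ∨ ¬x9) — ¬x11 is true.
  3. (x4 ∨ x6) — x4 is true.
  4. (x4 ∨ ¬x13) — x4 is true.
  5. (¬x10 ∨ ¬x7) — ¬x7 is true.
  6. (¬x9 ∨ x12) — ¬x9 is true.
  7. (x2 ∨ ¬x7) — ¬x7 is true.
  8. (x2 ∨ x13) — x13 is true.
  9. (x10 ∨ ¬x2) — x10 is true.
  10. (x6 ∨ ¬x9) — x6 is true.
  11. (x7 ∨ ¬x11) — ¬x11 is true.
  12. (x4 ∨ ¬x3) — x4 is true.
  13. (x1 ∨ x3) — x1 is true.
  14. (¬x1 ∨ ¬x8) — ¬x8 is true.
  15. (x5 ∨ ¬x12) — ¬x12 is true.
  16. (x10 ∨ x12) — x10 is true.
  17. (¬x2 ∨ ¬x10) — ¬x2 is true.
  18. (¬x13 ∨ ¬x11) — ¬x11 is true.
  19. (¬x1 ∨ x13) — x13 is true.
  20. (x1 ∨ x2) — x1 is true.
  21. (x6 ∨ ¬x8) — ¬x8 is true.
  22. (¬x4 ∨ x6) — x6 is true.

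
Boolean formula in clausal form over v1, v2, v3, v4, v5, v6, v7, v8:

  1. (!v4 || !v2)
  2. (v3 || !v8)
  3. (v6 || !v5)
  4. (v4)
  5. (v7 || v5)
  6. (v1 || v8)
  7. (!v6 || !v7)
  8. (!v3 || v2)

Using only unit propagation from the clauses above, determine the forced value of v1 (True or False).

Unit clause (v4) sets v4 = True.
From (!v4 || !v2) and v4 = True: v2 = False.
(v2 || !v3) with v2 = False leaves only !v3, so v3 = False.
(v3 || !v8) with v3 = False leaves only !v8, so v8 = False.
From (v8 || v1) and v8 = False: v1 = True.

True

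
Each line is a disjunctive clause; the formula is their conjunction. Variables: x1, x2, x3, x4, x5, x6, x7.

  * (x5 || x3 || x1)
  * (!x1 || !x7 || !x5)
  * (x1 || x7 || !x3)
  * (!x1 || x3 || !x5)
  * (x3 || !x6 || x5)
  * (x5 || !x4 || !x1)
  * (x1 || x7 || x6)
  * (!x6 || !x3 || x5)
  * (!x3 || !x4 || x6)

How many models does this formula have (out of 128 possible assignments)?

34

Case analysis on x1 and x3:
  x1=1, x3=1: x2 free; 5 ways for (x4,x5,x6,x7) × 2^1 = 10.
  x1=1, x3=0: remaining (x2,x4,x5,x6,x7) ∈ {(0,0,0,0,0); (0,0,0,0,1); (1,0,0,0,0); (1,0,0,0,1)} — 4.
  x1=0, x3=1: x2 free; 4 ways for (x4,x5,x6,x7) × 2^1 = 8.
  x1=0, x3=0: x2, x4 free; 3 ways for (x5,x6,x7) × 2^2 = 12.
Total: 10 + 4 + 8 + 12 = 34.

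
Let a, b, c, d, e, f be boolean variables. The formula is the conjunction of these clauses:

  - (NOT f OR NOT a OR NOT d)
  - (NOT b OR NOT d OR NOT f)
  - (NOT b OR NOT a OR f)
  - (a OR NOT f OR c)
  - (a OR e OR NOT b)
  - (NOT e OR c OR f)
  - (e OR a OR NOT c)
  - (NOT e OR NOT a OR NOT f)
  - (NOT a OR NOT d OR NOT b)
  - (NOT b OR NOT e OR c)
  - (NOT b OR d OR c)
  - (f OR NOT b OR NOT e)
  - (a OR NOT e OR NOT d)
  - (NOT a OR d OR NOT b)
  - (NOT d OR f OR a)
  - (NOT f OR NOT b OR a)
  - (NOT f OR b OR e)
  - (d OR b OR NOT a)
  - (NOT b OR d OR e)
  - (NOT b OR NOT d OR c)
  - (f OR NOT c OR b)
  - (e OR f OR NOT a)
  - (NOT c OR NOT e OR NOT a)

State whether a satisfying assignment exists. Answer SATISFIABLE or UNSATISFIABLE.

Try a = False.
For the remaining variables, b = False, c = False, d = False, e = False, f = False works.
So a=False, b=False, c=False, d=False, e=False, f=False is a satisfying assignment.

SATISFIABLE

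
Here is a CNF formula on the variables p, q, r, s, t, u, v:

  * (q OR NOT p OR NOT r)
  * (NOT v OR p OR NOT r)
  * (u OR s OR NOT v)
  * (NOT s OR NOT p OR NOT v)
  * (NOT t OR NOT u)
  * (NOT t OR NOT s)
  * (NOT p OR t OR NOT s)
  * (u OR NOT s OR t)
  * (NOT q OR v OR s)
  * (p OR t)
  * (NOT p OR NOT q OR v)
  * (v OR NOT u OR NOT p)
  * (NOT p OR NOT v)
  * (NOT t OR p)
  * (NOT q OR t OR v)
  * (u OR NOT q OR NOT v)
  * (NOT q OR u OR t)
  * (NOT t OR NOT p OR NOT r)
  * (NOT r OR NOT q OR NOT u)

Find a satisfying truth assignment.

Pure literal: r appears only negated; assign r = False.
Set p = True and propagate.
  then v is forced to False.
  then q is forced to False.
  then u is forced to False.
The remaining clauses are satisfied by s = False, t = False.

p=T, q=F, r=F, s=F, t=F, u=F, v=F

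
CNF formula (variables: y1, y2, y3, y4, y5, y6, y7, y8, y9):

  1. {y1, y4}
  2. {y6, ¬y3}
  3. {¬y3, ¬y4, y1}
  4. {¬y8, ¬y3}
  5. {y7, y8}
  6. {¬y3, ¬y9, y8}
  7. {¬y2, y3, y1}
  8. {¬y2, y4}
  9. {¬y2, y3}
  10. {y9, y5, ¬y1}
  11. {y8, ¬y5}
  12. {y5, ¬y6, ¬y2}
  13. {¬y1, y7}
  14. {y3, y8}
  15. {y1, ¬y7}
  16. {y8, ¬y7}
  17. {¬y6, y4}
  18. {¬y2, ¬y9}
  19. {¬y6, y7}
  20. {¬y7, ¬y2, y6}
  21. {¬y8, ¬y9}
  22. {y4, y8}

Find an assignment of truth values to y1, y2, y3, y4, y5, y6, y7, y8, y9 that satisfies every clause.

y2 occurs only negated in the remaining clauses — set y2 = False.
Try y1 = False.
  then y4 is forced to True.
  then y3 is forced to False.
  then y8 is forced to True.
  then y7 is forced to False.
  then y6 is forced to False.
  then y9 is forced to False.
y5 is now unconstrained; take y5 = False.

y1=False, y2=False, y3=False, y4=True, y5=False, y6=False, y7=False, y8=True, y9=False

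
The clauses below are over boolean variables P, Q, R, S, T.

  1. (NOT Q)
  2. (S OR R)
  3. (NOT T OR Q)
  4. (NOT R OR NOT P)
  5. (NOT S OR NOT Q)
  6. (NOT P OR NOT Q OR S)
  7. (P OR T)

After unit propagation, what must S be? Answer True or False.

Unit clause (NOT Q) sets Q = False.
(NOT T OR Q) with Q = False leaves only NOT T, so T = False.
(T OR P) with T = False leaves only P, so P = True.
From (NOT R OR NOT P) and P = True: R = False.
From (S OR R) and R = False: S = True.

True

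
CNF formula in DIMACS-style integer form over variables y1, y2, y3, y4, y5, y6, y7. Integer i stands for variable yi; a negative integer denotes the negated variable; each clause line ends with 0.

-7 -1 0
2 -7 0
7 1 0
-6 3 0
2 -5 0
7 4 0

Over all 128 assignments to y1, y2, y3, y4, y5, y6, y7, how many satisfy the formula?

21

Case analysis on y7 and y1:
  y7=1, y1=1: a clause becomes empty — 0.
  y7=1, y1=0: y4, y5 free; 3 ways for (y2,y3,y6) × 2^2 = 12.
  y7=0, y1=1: 9 of the 32 assignments to (y2,y3,y4,y5,y6) work.
  y7=0, y1=0: a clause becomes empty — 0.
Total: 0 + 12 + 9 + 0 = 21.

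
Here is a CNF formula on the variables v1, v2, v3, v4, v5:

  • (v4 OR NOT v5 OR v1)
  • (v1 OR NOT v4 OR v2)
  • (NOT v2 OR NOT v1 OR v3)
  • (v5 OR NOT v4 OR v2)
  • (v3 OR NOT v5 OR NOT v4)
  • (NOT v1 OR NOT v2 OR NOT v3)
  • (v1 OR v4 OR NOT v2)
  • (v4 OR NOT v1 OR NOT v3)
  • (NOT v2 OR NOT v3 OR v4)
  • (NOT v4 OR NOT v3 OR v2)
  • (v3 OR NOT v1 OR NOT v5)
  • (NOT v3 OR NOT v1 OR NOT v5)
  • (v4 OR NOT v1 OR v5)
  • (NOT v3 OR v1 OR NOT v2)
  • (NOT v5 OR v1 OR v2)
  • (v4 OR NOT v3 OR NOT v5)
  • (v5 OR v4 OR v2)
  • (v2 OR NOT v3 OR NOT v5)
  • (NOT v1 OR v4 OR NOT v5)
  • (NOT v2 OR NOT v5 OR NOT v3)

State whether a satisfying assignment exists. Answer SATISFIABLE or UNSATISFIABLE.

Branch on v1: take v1 = False.
Branch on v2: take v2 = True.
  then v4 is forced to True.
  then v3 is forced to False.
  then v5 is forced to False.
So v1 = False, v2 = True, v3 = False, v4 = True, v5 = False is a satisfying assignment.

SATISFIABLE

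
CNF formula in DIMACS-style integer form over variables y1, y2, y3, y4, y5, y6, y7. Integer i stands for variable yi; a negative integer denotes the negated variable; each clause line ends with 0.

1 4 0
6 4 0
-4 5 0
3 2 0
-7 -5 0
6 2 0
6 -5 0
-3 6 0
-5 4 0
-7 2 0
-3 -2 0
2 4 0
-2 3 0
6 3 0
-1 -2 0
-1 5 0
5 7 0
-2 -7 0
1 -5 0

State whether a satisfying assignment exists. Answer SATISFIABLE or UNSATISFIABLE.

SATISFIABLE

Pure literal: y6 appears only positively; assign y6 = True.
Set y1 = True and propagate.
  then y2 is forced to False.
  then y3 is forced to True.
  then y7 is forced to False.
  then y4 is forced to True.
  then y5 is forced to True.
So y1=T, y2=F, y3=T, y4=T, y5=T, y6=T, y7=F is a satisfying assignment.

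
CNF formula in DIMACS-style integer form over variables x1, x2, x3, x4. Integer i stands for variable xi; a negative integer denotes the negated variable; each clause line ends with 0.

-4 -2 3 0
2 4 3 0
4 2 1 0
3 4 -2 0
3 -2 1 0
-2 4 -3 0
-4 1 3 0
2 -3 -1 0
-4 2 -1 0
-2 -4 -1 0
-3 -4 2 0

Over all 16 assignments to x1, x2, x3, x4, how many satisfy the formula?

Satisfying assignments:
  x1=F x2=T x3=T x4=T
That's 1 in total.

1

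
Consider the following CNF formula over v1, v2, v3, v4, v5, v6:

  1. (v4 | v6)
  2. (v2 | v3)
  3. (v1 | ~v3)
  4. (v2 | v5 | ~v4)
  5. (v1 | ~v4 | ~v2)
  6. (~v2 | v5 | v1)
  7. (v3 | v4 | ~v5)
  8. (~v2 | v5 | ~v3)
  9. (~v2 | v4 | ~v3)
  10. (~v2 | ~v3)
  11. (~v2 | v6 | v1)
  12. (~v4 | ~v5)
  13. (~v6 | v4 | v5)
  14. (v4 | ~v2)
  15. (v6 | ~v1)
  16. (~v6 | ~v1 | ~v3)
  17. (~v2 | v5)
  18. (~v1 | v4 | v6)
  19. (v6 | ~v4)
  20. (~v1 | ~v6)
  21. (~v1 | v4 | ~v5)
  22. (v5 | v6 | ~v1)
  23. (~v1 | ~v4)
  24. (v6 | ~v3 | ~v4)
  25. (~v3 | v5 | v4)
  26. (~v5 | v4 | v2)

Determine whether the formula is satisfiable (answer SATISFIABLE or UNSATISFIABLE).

v4 = True:
  propagation gives v5=False, v2=True; an empty clause results — contradiction.
v4 = False:
  propagation gives v6=True, v5=True, v3=True, v1=True; an empty clause results — contradiction.
Every branch closes, so no satisfying assignment exists.

UNSATISFIABLE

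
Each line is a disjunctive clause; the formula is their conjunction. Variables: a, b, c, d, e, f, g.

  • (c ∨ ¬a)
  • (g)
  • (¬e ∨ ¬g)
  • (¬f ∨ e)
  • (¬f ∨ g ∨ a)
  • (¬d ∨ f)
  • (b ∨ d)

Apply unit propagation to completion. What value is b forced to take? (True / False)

True

(g) stands alone — g = True.
In (¬g ∨ ¬e), ¬g is now false; ¬e must hold, so e = False.
From (e ∨ ¬f) and e = False: f = False.
(f ∨ ¬d): since f = False, the clause reduces to (¬d). d = False.
In (d ∨ b), d is now false; b must hold, so b = True.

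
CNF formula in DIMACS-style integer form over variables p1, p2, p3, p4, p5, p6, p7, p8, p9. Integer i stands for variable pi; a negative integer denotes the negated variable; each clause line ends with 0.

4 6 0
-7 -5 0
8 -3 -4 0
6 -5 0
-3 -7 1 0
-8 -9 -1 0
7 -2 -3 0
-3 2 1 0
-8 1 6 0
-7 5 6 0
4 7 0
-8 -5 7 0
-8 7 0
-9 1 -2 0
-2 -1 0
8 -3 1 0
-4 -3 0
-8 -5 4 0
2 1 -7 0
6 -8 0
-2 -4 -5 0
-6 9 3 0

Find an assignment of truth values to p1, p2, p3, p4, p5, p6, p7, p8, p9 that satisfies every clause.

Try p1 = True.
  then p2 is forced to False.
Set p3 = True and propagate.
  then p4 is forced to False.
  then p6 is forced to True.
  then p7 is forced to True.
  then p5 is forced to False.
Set p8 = False and propagate.
p9 is now unconstrained; take p9 = True.

p1 = True, p2 = False, p3 = True, p4 = False, p5 = False, p6 = True, p7 = True, p8 = False, p9 = True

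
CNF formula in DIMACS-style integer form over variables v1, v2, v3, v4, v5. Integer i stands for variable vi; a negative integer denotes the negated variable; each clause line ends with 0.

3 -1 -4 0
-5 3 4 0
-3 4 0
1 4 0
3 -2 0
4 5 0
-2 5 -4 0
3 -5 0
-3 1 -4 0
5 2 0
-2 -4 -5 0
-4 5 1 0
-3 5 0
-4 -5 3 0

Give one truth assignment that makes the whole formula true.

Try v1 = True.
The remaining clauses are satisfied by v2 = False, v3 = True, v4 = True, v5 = True.

v1=True, v2=False, v3=True, v4=True, v5=True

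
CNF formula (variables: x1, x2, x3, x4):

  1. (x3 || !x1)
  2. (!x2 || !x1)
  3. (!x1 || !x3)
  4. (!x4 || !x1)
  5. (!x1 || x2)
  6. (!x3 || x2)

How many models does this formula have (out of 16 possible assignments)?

6

The models are:
  x1=0 x2=0 x3=0 x4=0
  x1=0 x2=0 x3=0 x4=1
  x1=0 x2=1 x3=0 x4=0
  x1=0 x2=1 x3=0 x4=1
  x1=0 x2=1 x3=1 x4=0
  x1=0 x2=1 x3=1 x4=1
Count: 6.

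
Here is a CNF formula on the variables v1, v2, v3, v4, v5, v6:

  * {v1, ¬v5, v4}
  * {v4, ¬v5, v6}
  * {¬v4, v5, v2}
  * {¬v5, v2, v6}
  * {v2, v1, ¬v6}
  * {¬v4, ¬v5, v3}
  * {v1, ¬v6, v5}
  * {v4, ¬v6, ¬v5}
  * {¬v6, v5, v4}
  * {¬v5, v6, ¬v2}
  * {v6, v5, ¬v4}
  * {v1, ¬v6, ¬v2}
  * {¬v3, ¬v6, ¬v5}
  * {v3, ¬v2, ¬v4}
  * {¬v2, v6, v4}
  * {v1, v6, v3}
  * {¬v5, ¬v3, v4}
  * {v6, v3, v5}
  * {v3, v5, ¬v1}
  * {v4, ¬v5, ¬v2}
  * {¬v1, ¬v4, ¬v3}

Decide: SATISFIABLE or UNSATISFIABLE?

Set v1 = True and propagate.
Try v2 = False.
Try v3 = True.
  then v4 is forced to False.
  then v5 is forced to False.
  then v6 is forced to False.
Every clause has at least one true literal under this assignment.
So v1=True, v2=False, v3=True, v4=False, v5=False, v6=False is a satisfying assignment.

SATISFIABLE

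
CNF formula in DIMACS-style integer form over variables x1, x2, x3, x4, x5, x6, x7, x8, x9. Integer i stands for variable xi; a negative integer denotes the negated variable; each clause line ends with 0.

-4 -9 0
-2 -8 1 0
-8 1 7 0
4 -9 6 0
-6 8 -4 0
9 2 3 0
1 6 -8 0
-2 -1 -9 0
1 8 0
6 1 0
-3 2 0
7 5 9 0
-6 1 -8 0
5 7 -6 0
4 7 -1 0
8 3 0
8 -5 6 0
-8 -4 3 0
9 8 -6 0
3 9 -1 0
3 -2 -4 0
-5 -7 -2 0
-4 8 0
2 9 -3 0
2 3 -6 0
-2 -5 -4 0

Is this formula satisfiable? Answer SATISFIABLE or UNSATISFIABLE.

Try x1 = True.
The remaining clauses are satisfied by x2 = True, x3 = True, x4 = False, x5 = False, x6 = True, x7 = True, x8 = True, x9 = False.
So x1 = T, x2 = T, x3 = T, x4 = F, x5 = F, x6 = T, x7 = T, x8 = T, x9 = F is a satisfying assignment.

SATISFIABLE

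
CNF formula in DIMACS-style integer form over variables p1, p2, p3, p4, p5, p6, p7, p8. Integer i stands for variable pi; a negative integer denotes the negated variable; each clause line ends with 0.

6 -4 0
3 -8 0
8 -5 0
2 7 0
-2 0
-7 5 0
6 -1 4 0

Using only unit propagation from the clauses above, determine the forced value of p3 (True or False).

Unit clause (~p2) sets p2 = False.
(p7 \/ p2): since p2 = False, the clause reduces to (p7). p7 = True.
(~p7 \/ p5): since p7 = True, the clause reduces to (p5). p5 = True.
(~p5 \/ p8): since p5 = True, the clause reduces to (p8). p8 = True.
(~p8 \/ p3) with p8 = True leaves only p3, so p3 = True.

True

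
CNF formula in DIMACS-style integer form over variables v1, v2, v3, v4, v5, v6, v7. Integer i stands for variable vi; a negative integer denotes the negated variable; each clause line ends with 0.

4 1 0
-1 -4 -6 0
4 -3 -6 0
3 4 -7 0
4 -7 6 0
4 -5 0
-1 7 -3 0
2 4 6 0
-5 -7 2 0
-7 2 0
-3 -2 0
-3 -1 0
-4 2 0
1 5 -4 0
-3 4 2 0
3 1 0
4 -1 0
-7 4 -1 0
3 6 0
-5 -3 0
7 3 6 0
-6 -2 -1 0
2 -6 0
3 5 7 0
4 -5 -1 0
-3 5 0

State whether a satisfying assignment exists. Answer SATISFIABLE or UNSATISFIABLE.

UNSATISFIABLE

v4 = True:
  propagation gives v2=True, v3=False, v1=True, v6=False; an empty clause results — contradiction.
v4 = False:
  propagation gives v1=True; an empty clause results — contradiction.
Every branch closes, so no satisfying assignment exists.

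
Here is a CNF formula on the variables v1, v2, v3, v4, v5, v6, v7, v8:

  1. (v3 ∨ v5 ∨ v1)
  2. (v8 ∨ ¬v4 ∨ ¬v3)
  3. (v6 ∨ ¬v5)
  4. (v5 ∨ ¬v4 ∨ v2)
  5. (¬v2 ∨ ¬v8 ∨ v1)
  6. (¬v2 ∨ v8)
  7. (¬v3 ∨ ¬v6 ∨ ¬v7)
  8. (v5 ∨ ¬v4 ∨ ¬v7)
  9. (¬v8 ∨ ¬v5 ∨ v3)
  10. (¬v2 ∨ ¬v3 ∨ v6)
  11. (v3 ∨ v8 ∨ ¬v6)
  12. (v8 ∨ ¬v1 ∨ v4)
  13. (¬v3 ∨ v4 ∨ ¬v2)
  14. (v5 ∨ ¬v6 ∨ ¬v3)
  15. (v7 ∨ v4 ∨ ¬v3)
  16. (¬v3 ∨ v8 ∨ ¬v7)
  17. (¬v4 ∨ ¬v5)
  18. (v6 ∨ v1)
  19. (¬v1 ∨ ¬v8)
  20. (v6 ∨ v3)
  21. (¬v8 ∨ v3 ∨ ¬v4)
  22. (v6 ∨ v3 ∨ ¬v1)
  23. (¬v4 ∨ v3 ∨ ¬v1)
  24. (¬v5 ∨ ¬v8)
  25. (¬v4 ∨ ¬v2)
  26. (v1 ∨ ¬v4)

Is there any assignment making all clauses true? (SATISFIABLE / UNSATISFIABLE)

v3 = True:
  v4 = True:
    propagation gives v8=True, v5=False, v2=True; an empty clause results — contradiction.
  v4 = False:
    propagation gives v2=False, v7=True, v6=False, v5=False; an empty clause results — contradiction.
v3 = False:
  propagation gives v6=True, v8=True, v5=False, v1=True; an empty clause results — contradiction.
Every branch closes, so no satisfying assignment exists.

UNSATISFIABLE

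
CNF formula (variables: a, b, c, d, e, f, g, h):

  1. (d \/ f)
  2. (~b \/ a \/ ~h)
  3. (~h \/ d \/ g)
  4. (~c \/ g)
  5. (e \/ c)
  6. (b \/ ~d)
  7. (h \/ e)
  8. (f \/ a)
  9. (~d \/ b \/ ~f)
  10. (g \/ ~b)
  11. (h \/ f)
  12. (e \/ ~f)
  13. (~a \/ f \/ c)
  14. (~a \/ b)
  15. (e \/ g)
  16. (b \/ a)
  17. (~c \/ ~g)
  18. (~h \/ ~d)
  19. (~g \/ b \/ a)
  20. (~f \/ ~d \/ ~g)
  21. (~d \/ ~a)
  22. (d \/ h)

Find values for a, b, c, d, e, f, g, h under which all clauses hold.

a=1, b=1, c=0, d=0, e=1, f=1, g=1, h=1

Check each clause:
  1. (d \/ f) — f is true.
  2. (~h \/ a \/ ~b) — a is true.
  3. (~h \/ d \/ g) — g is true.
  4. (~c \/ g) — ~c is true.
  5. (e \/ c) — e is true.
  6. (b \/ ~d) — b is true.
  7. (h \/ e) — h is true.
  8. (a \/ f) — a is true.
  9. (~d \/ ~f \/ b) — b is true.
  10. (g \/ ~b) — g is true.
  11. (f \/ h) — h is true.
  12. (~f \/ e) — e is true.
  13. (f \/ ~a \/ c) — f is true.
  14. (~a \/ b) — b is true.
  15. (g \/ e) — e is true.
  16. (b \/ a) — a is true.
  17. (~c \/ ~g) — ~c is true.
  18. (~h \/ ~d) — ~d is true.
  19. (~g \/ a \/ b) — b is true.
  20. (~g \/ ~d \/ ~f) — ~d is true.
  21. (~d \/ ~a) — ~d is true.
  22. (d \/ h) — h is true.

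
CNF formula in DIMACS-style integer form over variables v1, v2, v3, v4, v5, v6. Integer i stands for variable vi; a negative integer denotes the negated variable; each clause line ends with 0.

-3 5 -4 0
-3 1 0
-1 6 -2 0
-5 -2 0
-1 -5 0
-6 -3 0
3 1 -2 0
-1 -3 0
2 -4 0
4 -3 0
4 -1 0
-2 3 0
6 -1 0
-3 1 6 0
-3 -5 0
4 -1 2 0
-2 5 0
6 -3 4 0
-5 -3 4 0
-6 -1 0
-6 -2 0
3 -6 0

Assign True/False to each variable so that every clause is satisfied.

v1 = False, v2 = False, v3 = False, v4 = False, v5 = True, v6 = False

Branch on v1: take v1 = False.
  then v3 is forced to False.
  then v2 is forced to False.
  then v4 is forced to False.
  then v6 is forced to False.
v5 is now unconstrained; take v5 = True.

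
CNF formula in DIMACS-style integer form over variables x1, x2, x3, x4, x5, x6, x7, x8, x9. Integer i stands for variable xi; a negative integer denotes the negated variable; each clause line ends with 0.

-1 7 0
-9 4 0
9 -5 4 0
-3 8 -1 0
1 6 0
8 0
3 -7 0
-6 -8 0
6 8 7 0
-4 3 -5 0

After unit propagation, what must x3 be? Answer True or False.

True

(x8) stands alone — x8 = True.
(¬x8 ∨ ¬x6) with x8 = True leaves only ¬x6, so x6 = False.
In (x6 ∨ x1), x6 is now false; x1 must hold, so x1 = True.
From (x7 ∨ ¬x1) and x1 = True: x7 = True.
From (x3 ∨ ¬x7) and x7 = True: x3 = True.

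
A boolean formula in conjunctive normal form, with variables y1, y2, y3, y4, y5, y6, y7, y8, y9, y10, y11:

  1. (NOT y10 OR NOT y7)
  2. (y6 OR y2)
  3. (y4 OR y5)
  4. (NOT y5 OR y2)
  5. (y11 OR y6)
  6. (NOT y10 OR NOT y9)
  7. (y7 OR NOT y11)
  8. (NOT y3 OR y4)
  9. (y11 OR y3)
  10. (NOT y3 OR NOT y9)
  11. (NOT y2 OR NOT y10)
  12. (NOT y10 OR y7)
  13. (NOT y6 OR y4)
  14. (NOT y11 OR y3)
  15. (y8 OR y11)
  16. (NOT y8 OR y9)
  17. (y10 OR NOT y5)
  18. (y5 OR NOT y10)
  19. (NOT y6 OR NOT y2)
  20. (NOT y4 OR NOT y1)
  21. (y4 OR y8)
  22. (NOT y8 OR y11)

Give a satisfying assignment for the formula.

y1 = False, y2 = False, y3 = True, y4 = True, y5 = False, y6 = True, y7 = True, y8 = False, y9 = False, y10 = False, y11 = True

Check each clause:
  1. (NOT y10 OR NOT y7) — NOT y10 is true.
  2. (y6 OR y2) — y6 is true.
  3. (y4 OR y5) — y4 is true.
  4. (y2 OR NOT y5) — NOT y5 is true.
  5. (y6 OR y11) — y11 is true.
  6. (NOT y10 OR NOT y9) — NOT y10 is true.
  7. (y7 OR NOT y11) — y7 is true.
  8. (y4 OR NOT y3) — y4 is true.
  9. (y3 OR y11) — y11 is true.
  10. (NOT y9 OR NOT y3) — NOT y9 is true.
  11. (NOT y2 OR NOT y10) — NOT y2 is true.
  12. (y7 OR NOT y10) — NOT y10 is true.
  13. (NOT y6 OR y4) — y4 is true.
  14. (NOT y11 OR y3) — y3 is true.
  15. (y8 OR y11) — y11 is true.
  16. (y9 OR NOT y8) — NOT y8 is true.
  17. (y10 OR NOT y5) — NOT y5 is true.
  18. (NOT y10 OR y5) — NOT y10 is true.
  19. (NOT y6 OR NOT y2) — NOT y2 is true.
  20. (NOT y1 OR NOT y4) — NOT y1 is true.
  21. (y8 OR y4) — y4 is true.
  22. (NOT y8 OR y11) — NOT y8 is true.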